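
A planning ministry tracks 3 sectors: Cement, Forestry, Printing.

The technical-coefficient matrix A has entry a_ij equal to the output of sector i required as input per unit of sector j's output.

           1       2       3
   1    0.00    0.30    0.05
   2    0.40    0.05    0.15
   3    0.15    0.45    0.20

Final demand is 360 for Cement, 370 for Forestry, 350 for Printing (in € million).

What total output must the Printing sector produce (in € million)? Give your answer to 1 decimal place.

x_3 = 1028.1

I − A =
  [   1.00    -0.30    -0.05]
  [  -0.40     0.95    -0.15]
  [  -0.15    -0.45     0.80]
Cofactors of I−A, C_ij = (−1)^(i+j)·(minor ij) (rows/columns in the sector order above):
  C_11 = (0.95)(0.80) − (-0.15)(-0.45) = 0.6925
  C_12 = −[(-0.40)(0.80) − (-0.15)(-0.15)] = 0.3425
  C_13 = (-0.40)(-0.45) − (0.95)(-0.15) = 0.3225
  C_21 = −[(-0.30)(0.80) − (-0.05)(-0.45)] = 0.2625
  C_22 = (1.00)(0.80) − (-0.05)(-0.15) = 0.7925
  C_23 = −[(1.00)(-0.45) − (-0.30)(-0.15)] = 0.4950
  C_31 = (-0.30)(-0.15) − (-0.05)(0.95) = 0.0925
  C_32 = −[(1.00)(-0.15) − (-0.05)(-0.40)] = 0.1700
  C_33 = (1.00)(0.95) − (-0.30)(-0.40) = 0.8300
det(I−A) = Σ_j (I−A)_1j·C_1j = (1.00)(0.6925) + (-0.30)(0.3425) + (-0.05)(0.3225) = 0.573625
adj(I−A) = Cᵀ =
  [ 0.6925   0.2625   0.0925]
  [ 0.3425   0.7925   0.1700]
  [ 0.3225   0.4950   0.8300]
(I − A)⁻¹ = adj(I−A) / det(I−A) ≈
  [   1.2072     0.4576     0.1613]
  [   0.5971     1.3816     0.2964]
  [   0.5622     0.8629     1.4469]
x = (I − A)⁻¹ d = adj(I−A)·d / det(I−A), with det(I−A) = 0.573625:
  x_1 = (0.6925·360 + 0.2625·370 + 0.0925·350) / 0.573625 = 378.80 / 0.573625 ≈ 660.4
  x_2 = (0.3425·360 + 0.7925·370 + 0.1700·350) / 0.573625 = 476.025 / 0.573625 ≈ 829.9
  x_3 = (0.3225·360 + 0.4950·370 + 0.8300·350) / 0.573625 = 589.75 / 0.573625 ≈ 1028.1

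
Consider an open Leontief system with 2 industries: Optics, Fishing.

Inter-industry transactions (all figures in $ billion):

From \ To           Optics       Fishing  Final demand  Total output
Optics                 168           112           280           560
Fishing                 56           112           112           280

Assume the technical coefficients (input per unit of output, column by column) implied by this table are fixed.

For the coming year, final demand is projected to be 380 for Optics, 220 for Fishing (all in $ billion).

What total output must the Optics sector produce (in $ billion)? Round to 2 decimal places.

Technical coefficients a_ij = z_ij / X_j:
  a_OO = 168/560 = 0.30, a_FO = 56/560 = 0.10
  a_OF = 112/280 = 0.40, a_FF = 112/280 = 0.40
I − A =
  [   0.70    -0.40]
  [  -0.10     0.60]
det(I−A) = (0.70)(0.60) − (-0.40)(-0.10) = 0.3800
adj(I−A) = [[0.60, 0.40], [0.10, 0.70]]
(I − A)⁻¹ = adj(I−A) / det(I−A) ≈
  [   1.5789     1.0526]
  [   0.2632     1.8421]
x = (I − A)⁻¹ d = adj(I−A)·d / det(I−A), with det(I−A) = 0.3800:
  x_O = (0.60·380 + 0.40·220) / 0.3800 = 316.00 / 0.3800 ≈ 831.58
  x_F = (0.10·380 + 0.70·220) / 0.3800 = 192.00 / 0.3800 ≈ 505.26

x_O = 831.58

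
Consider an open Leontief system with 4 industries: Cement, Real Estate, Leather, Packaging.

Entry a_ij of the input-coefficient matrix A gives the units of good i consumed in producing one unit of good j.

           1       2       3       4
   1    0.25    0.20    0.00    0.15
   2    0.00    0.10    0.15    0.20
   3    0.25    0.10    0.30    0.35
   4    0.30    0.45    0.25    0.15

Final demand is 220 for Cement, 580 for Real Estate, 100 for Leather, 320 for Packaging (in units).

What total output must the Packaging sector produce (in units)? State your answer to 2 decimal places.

I − A =
  [   0.75    -0.20     0.00    -0.15]
  [   0.00     0.90    -0.15    -0.20]
  [  -0.25    -0.10     0.70    -0.35]
  [  -0.30    -0.45    -0.25     0.85]
Compute the cofactors C_ij = (−1)^(i+j)·(3×3 minor ij) of I−A; the adjugate is their transpose:
adj(I−A) = Cᵀ =
  [ 0.352375   0.152500   0.079375   0.130750]
  [ 0.102125   0.339750   0.126375   0.150000]
  [ 0.269250   0.257750   0.453750   0.295000]
  [ 0.257625   0.309500   0.228375   0.453750]
det(I−A) = Σ_j (I−A)_1j·C_1j = (0.75)(0.352375) + (-0.20)(0.102125) + (0.00)(0.269250) + (-0.15)(0.257625) = 0.2052125
(I − A)⁻¹ = adj(I−A) / det(I−A) ≈
  [   1.7171     0.7431     0.3868     0.6371]
  [   0.4977     1.6556     0.6158     0.7309]
  [   1.3121     1.2560     2.2111     1.4375]
  [   1.2554     1.5082     1.1129     2.2111]
x = (I − A)⁻¹ d = adj(I−A)·d / det(I−A), with det(I−A) = 0.2052125:
  x_1 = (0.352375·220 + 0.152500·580 + 0.079375·100 + 0.130750·320) / 0.2052125 = 215.75 / 0.2052125 ≈ 1051.35
  x_2 = (0.102125·220 + 0.339750·580 + 0.126375·100 + 0.150000·320) / 0.2052125 = 280.16 / 0.2052125 ≈ 1365.22
  x_3 = (0.269250·220 + 0.257750·580 + 0.453750·100 + 0.295000·320) / 0.2052125 = 348.505 / 0.2052125 ≈ 1698.26
  x_4 = (0.257625·220 + 0.309500·580 + 0.228375·100 + 0.453750·320) / 0.2052125 = 404.225 / 0.2052125 ≈ 1969.79

x_4 = 1969.79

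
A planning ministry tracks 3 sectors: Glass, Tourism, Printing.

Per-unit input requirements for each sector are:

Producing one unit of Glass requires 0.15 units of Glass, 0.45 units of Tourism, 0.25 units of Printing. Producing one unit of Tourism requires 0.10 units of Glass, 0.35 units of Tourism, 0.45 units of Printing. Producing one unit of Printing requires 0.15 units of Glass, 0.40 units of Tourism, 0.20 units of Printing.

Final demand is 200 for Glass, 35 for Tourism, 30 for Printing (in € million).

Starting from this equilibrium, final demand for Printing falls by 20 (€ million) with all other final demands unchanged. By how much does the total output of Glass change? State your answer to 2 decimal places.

I − A =
  [   0.85    -0.10    -0.15]
  [  -0.45     0.65    -0.40]
  [  -0.25    -0.45     0.80]
Cofactors of I−A, C_ij = (−1)^(i+j)·(minor ij) (rows/columns in the sector order above):
  C_11 = (0.65)(0.80) − (-0.40)(-0.45) = 0.3400
  C_12 = −[(-0.45)(0.80) − (-0.40)(-0.25)] = 0.4600
  C_13 = (-0.45)(-0.45) − (0.65)(-0.25) = 0.3650
  C_21 = −[(-0.10)(0.80) − (-0.15)(-0.45)] = 0.1475
  C_22 = (0.85)(0.80) − (-0.15)(-0.25) = 0.6425
  C_23 = −[(0.85)(-0.45) − (-0.10)(-0.25)] = 0.4075
  C_31 = (-0.10)(-0.40) − (-0.15)(0.65) = 0.1375
  C_32 = −[(0.85)(-0.40) − (-0.15)(-0.45)] = 0.4075
  C_33 = (0.85)(0.65) − (-0.10)(-0.45) = 0.5075
det(I−A) = Σ_j (I−A)_1j·C_1j = (0.85)(0.3400) + (-0.10)(0.4600) + (-0.15)(0.3650) = 0.18825
adj(I−A) = Cᵀ =
  [ 0.3400   0.1475   0.1375]
  [ 0.4600   0.6425   0.4075]
  [ 0.3650   0.4075   0.5075]
(I − A)⁻¹ = adj(I−A) / det(I−A) ≈
  [   1.8061     0.7835     0.7304]
  [   2.4436     3.4130     2.1647]
  [   1.9389     2.1647     2.6959]
Δx = (I − A)⁻¹ Δd with Δd having -20 in the Printing component and 0 elsewhere.
So Δx_G = L_GP · (-20), where L_GP = adj(I−A)_GP / det(I−A) = 0.1375 / 0.18825.
Δx_G = 0.1375 × (-20) / 0.18825 = -2.75 / 0.18825 ≈ -14.61.

Δx_G = -14.61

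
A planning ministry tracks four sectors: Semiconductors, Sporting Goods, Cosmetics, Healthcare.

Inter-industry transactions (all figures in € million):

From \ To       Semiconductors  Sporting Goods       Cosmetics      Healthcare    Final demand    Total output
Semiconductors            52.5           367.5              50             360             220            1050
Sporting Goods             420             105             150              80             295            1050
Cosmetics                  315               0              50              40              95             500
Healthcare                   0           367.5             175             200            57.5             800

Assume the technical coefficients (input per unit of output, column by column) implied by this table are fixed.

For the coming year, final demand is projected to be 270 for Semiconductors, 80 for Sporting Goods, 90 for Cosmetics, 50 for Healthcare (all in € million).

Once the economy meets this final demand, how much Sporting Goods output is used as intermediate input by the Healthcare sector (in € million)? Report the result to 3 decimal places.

Technical coefficients a_ij = z_ij / X_j:
  a_11 = 52.5/1050 = 0.05, a_21 = 420/1050 = 0.40, a_31 = 315/1050 = 0.30, a_41 = 0/1050 = 0.00
  a_12 = 367.5/1050 = 0.35, a_22 = 105/1050 = 0.10, a_32 = 0/1050 = 0.00, a_42 = 367.5/1050 = 0.35
  a_13 = 50/500 = 0.10, a_23 = 150/500 = 0.30, a_33 = 50/500 = 0.10, a_43 = 175/500 = 0.35
  a_14 = 360/800 = 0.45, a_24 = 80/800 = 0.10, a_34 = 40/800 = 0.05, a_44 = 200/800 = 0.25
I − A =
  [   0.95    -0.35    -0.10    -0.45]
  [  -0.40     0.90    -0.30    -0.10]
  [  -0.30     0.00     0.90    -0.05]
  [   0.00    -0.35    -0.35     0.75]
Compute the cofactors C_ij = (−1)^(i+j)·(3×3 minor ij) of I−A; the adjugate is their transpose:
adj(I−A) = Cᵀ =
  [ 0.555000   0.373625   0.344000   0.405750]
  [ 0.341000   0.554875   0.340000   0.301250]
  [ 0.199000   0.142625   0.440000   0.167750]
  [ 0.252000   0.325500   0.364000   0.585000]
det(I−A) = Σ_j (I−A)_1j·C_1j = (0.95)(0.555000) + (-0.35)(0.341000) + (-0.10)(0.199000) + (-0.45)(0.252000) = 0.2746
(I − A)⁻¹ = adj(I−A) / det(I−A) ≈
  [   2.0211     1.3606     1.2527     1.4776]
  [   1.2418     2.0207     1.2382     1.0971]
  [   0.7247     0.5194     1.6023     0.6109]
  [   0.9177     1.1854     1.3256     2.1304]
First solve x = (I − A)⁻¹ d = adj(I−A)·d / det(I−A); in particular x_4 = (0.252000·270 + 0.325500·80 + 0.364000·90 + 0.585000·50) / 0.2746 = 156.09 / 0.2746 ≈ 568.42680.
Intermediate flow from 2 to 4: z_24 = a_24 · x_4 = 0.10 × 156.09 / 0.2746 = 15.609 / 0.2746 ≈ 56.843.

z_24 = 56.843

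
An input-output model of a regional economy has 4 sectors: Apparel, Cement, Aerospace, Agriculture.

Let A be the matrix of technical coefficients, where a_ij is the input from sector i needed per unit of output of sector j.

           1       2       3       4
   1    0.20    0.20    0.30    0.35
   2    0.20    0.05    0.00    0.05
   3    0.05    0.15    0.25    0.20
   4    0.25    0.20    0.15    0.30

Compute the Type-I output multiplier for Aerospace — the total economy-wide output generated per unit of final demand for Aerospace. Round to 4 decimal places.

I − A =
  [   0.80    -0.20    -0.30    -0.35]
  [  -0.20     0.95     0.00    -0.05]
  [  -0.05    -0.15     0.75    -0.20]
  [  -0.25    -0.20    -0.15     0.70]
Compute the cofactors C_ij = (−1)^(i+j)·(3×3 minor ij) of I−A; the adjugate is their transpose:
adj(I−A) = Cᵀ =
  [ 0.461625   0.202875   0.247875   0.316125]
  [ 0.108750   0.302250   0.062250   0.093750]
  [ 0.111125   0.123375   0.396375   0.177625]
  [ 0.219750   0.185250   0.191250   0.516750]
det(I−A) = Σ_j (I−A)_1j·C_1j = (0.80)(0.461625) + (-0.20)(0.108750) + (-0.30)(0.111125) + (-0.35)(0.219750) = 0.2373
(I − A)⁻¹ = adj(I−A) / det(I−A) ≈
  [   1.94532     0.85493     1.04456     1.33217]
  [   0.45828     1.27370     0.26233     0.39507]
  [   0.46829     0.51991     1.67035     0.74853]
  [   0.92604     0.78066     0.80594     2.17762]
The output multiplier for sector j is the column-j sum of the Leontief inverse (I − A)⁻¹ = adj(I−A) / det(I−A).
Column 3 of adj(I−A): (0.247875, 0.062250, 0.396375, 0.191250); det(I−A) = 0.2373.
m_3 = (0.247875 + 0.062250 + 0.396375 + 0.191250) / 0.2373 = 0.89775 / 0.2373 ≈ 3.7832.

m_3 = 3.7832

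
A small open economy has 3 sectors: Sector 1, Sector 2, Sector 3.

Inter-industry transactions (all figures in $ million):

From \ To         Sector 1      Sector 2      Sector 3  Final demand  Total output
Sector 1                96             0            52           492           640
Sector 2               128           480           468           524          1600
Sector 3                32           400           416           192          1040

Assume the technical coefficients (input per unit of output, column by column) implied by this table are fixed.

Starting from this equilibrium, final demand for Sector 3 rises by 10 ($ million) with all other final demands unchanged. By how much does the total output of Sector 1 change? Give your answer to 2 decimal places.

Δx_1 = 1.36

Technical coefficients a_ij = z_ij / X_j:
  a_11 = 96/640 = 0.15, a_21 = 128/640 = 0.20, a_31 = 32/640 = 0.05
  a_12 = 0/1600 = 0.00, a_22 = 480/1600 = 0.30, a_32 = 400/1600 = 0.25
  a_13 = 52/1040 = 0.05, a_23 = 468/1040 = 0.45, a_33 = 416/1040 = 0.40
I − A =
  [   0.85     0.00    -0.05]
  [  -0.20     0.70    -0.45]
  [  -0.05    -0.25     0.60]
Cofactors of I−A, C_ij = (−1)^(i+j)·(minor ij) (rows/columns in the sector order above):
  C_11 = (0.70)(0.60) − (-0.45)(-0.25) = 0.3075
  C_12 = −[(-0.20)(0.60) − (-0.45)(-0.05)] = 0.1425
  C_13 = (-0.20)(-0.25) − (0.70)(-0.05) = 0.0850
  C_21 = −[(0.00)(0.60) − (-0.05)(-0.25)] = 0.0125
  C_22 = (0.85)(0.60) − (-0.05)(-0.05) = 0.5075
  C_23 = −[(0.85)(-0.25) − (0.00)(-0.05)] = 0.2125
  C_31 = (0.00)(-0.45) − (-0.05)(0.70) = 0.0350
  C_32 = −[(0.85)(-0.45) − (-0.05)(-0.20)] = 0.3925
  C_33 = (0.85)(0.70) − (0.00)(-0.20) = 0.5950
det(I−A) = Σ_j (I−A)_1j·C_1j = (0.85)(0.3075) + (0.00)(0.1425) + (-0.05)(0.0850) = 0.257125
adj(I−A) = Cᵀ =
  [ 0.3075   0.0125   0.0350]
  [ 0.1425   0.5075   0.3925]
  [ 0.0850   0.2125   0.5950]
(I − A)⁻¹ = adj(I−A) / det(I−A) ≈
  [   1.1959     0.0486     0.1361]
  [   0.5542     1.9737     1.5265]
  [   0.3306     0.8264     2.3140]
Δx = (I − A)⁻¹ Δd with Δd having +10 in the Sector 3 component and 0 elsewhere.
So Δx_1 = L_13 · (+10), where L_13 = adj(I−A)_13 / det(I−A) = 0.0350 / 0.257125.
Δx_1 = 0.0350 × (+10) / 0.257125 = 0.35 / 0.257125 ≈ 1.36.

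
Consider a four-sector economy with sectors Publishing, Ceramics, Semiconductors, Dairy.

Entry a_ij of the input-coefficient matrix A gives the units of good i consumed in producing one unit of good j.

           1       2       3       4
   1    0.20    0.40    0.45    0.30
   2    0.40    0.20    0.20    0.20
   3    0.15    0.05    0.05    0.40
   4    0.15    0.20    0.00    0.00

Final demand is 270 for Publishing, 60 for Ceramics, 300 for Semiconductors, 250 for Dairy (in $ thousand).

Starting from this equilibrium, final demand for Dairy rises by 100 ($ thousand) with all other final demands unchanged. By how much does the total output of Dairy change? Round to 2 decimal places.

Δx_4 = 168.57

I − A =
  [   0.80    -0.40    -0.45    -0.30]
  [  -0.40     0.80    -0.20    -0.20]
  [  -0.15    -0.05     0.95    -0.40]
  [  -0.15    -0.20     0.00     1.00]
Compute the cofactors C_ij = (−1)^(i+j)·(3×3 minor ij) of I−A; the adjugate is their transpose:
adj(I−A) = Cᵀ =
  [ 0.696000   0.495500   0.434000   0.481500]
  [ 0.450500   0.622750   0.344500   0.397500]
  [ 0.215500   0.194750   0.376000   0.254000]
  [ 0.194500   0.198875   0.134000   0.373000]
det(I−A) = Σ_j (I−A)_1j·C_1j = (0.80)(0.696000) + (-0.40)(0.450500) + (-0.45)(0.215500) + (-0.30)(0.194500) = 0.221275
(I − A)⁻¹ = adj(I−A) / det(I−A) ≈
  [   3.1454     2.2393     1.9614     2.1760]
  [   2.0359     2.8144     1.5569     1.7964]
  [   0.9739     0.8801     1.6992     1.1479]
  [   0.8790     0.8988     0.6056     1.6857]
Δx = (I − A)⁻¹ Δd with Δd having +100 in the Dairy component and 0 elsewhere.
So Δx_4 = L_44 · (+100), where L_44 = adj(I−A)_44 / det(I−A) = 0.373000 / 0.221275.
Δx_4 = 0.373000 × (+100) / 0.221275 = 37.30 / 0.221275 ≈ 168.57.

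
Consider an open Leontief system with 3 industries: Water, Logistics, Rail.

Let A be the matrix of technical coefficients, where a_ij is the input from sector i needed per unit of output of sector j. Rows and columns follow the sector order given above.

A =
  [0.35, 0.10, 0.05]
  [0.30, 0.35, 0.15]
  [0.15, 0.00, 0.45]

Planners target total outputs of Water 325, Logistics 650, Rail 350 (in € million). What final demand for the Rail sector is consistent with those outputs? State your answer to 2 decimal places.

d_3 = 143.75

I − A =
  [   0.65    -0.10    -0.05]
  [  -0.30     0.65    -0.15]
  [  -0.15     0.00     0.55]
d = (I − A) x:
  d_1 = (+0.65)·325 + (-0.10)·650 + (-0.05)·350 = 128.75
  d_2 = (-0.30)·325 + (+0.65)·650 + (-0.15)·350 = 272.50
  d_3 = (-0.15)·325 + (+0.00)·650 + (+0.55)·350 = 143.75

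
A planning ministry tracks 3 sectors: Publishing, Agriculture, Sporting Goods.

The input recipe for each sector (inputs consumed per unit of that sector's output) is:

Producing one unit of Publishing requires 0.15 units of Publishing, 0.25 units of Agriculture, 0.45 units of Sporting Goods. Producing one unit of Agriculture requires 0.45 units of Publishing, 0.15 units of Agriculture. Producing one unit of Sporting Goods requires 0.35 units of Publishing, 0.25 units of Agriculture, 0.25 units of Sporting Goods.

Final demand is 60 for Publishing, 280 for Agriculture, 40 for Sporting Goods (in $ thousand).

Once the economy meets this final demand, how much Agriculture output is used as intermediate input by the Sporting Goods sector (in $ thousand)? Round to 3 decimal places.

I − A =
  [   0.85    -0.45    -0.35]
  [  -0.25     0.85    -0.25]
  [  -0.45     0.00     0.75]
Cofactors of I−A, C_ij = (−1)^(i+j)·(minor ij) (rows/columns in the sector order above):
  C_11 = (0.85)(0.75) − (-0.25)(0.00) = 0.6375
  C_12 = −[(-0.25)(0.75) − (-0.25)(-0.45)] = 0.3000
  C_13 = (-0.25)(0.00) − (0.85)(-0.45) = 0.3825
  C_21 = −[(-0.45)(0.75) − (-0.35)(0.00)] = 0.3375
  C_22 = (0.85)(0.75) − (-0.35)(-0.45) = 0.4800
  C_23 = −[(0.85)(0.00) − (-0.45)(-0.45)] = 0.2025
  C_31 = (-0.45)(-0.25) − (-0.35)(0.85) = 0.4100
  C_32 = −[(0.85)(-0.25) − (-0.35)(-0.25)] = 0.3000
  C_33 = (0.85)(0.85) − (-0.45)(-0.25) = 0.6100
det(I−A) = Σ_j (I−A)_1j·C_1j = (0.85)(0.6375) + (-0.45)(0.3000) + (-0.35)(0.3825) = 0.2730
adj(I−A) = Cᵀ =
  [ 0.6375   0.3375   0.4100]
  [ 0.3000   0.4800   0.3000]
  [ 0.3825   0.2025   0.6100]
(I − A)⁻¹ = adj(I−A) / det(I−A) ≈
  [   2.3352     1.2363     1.5018]
  [   1.0989     1.7582     1.0989]
  [   1.4011     0.7418     2.2344]
First solve x = (I − A)⁻¹ d = adj(I−A)·d / det(I−A); in particular x_3 = (0.3825·60 + 0.2025·280 + 0.6100·40) / 0.2730 = 104.05 / 0.2730 ≈ 381.13553.
Intermediate flow from 2 to 3: z_23 = a_23 · x_3 = 0.25 × 104.05 / 0.2730 = 26.0125 / 0.2730 ≈ 95.284.

z_23 = 95.284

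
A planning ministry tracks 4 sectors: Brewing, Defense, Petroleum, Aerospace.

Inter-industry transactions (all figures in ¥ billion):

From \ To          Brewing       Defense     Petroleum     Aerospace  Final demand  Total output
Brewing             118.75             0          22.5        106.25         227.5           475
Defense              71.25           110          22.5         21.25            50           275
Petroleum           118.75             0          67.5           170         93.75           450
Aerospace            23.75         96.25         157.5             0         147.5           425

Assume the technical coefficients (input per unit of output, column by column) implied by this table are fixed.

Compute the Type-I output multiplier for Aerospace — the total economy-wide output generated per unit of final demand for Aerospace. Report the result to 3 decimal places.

m_A = 3.111

Technical coefficients a_ij = z_ij / X_j:
  a_BB = 118.75/475 = 0.25, a_DB = 71.25/475 = 0.15, a_PB = 118.75/475 = 0.25, a_AB = 23.75/475 = 0.05
  a_BD = 0/275 = 0.00, a_DD = 110/275 = 0.40, a_PD = 0/275 = 0.00, a_AD = 96.25/275 = 0.35
  a_BP = 22.5/450 = 0.05, a_DP = 22.5/450 = 0.05, a_PP = 67.5/450 = 0.15, a_AP = 157.5/450 = 0.35
  a_BA = 106.25/425 = 0.25, a_DA = 21.25/425 = 0.05, a_PA = 170/425 = 0.40, a_AA = 0/425 = 0.00
I − A =
  [   0.75     0.00    -0.05    -0.25]
  [  -0.15     0.60    -0.05    -0.05]
  [  -0.25     0.00     0.85    -0.40]
  [  -0.05    -0.35    -0.35     1.00]
Compute the cofactors C_ij = (−1)^(i+j)·(3×3 minor ij) of I−A; the adjugate is their transpose:
adj(I−A) = Cᵀ =
  [ 0.404125   0.081375   0.086000   0.139500]
  [ 0.126500   0.486500   0.070750   0.084250]
  [ 0.178625   0.126875   0.416250   0.217500]
  [ 0.127000   0.218750   0.174750   0.375000]
det(I−A) = Σ_j (I−A)_1j·C_1j = (0.75)(0.404125) + (0.00)(0.126500) + (-0.05)(0.178625) + (-0.25)(0.127000) = 0.2624125
(I − A)⁻¹ = adj(I−A) / det(I−A) ≈
  [   1.5400     0.3101     0.3277     0.5316]
  [   0.4821     1.8540     0.2696     0.3211]
  [   0.6807     0.4835     1.5862     0.8288]
  [   0.4840     0.8336     0.6659     1.4290]
The output multiplier for sector j is the column-j sum of the Leontief inverse (I − A)⁻¹ = adj(I−A) / det(I−A).
Column A of adj(I−A): (0.139500, 0.084250, 0.217500, 0.375000); det(I−A) = 0.2624125.
m_A = (0.139500 + 0.084250 + 0.217500 + 0.375000) / 0.2624125 = 0.81625 / 0.2624125 ≈ 3.111.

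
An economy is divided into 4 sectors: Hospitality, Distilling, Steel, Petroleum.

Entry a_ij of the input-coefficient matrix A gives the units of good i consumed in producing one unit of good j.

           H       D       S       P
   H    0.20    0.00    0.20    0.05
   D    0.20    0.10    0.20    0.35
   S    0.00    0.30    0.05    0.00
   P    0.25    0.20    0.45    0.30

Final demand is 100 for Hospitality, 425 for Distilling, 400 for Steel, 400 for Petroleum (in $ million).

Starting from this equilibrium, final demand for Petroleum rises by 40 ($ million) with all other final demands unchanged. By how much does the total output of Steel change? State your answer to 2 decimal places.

I − A =
  [   0.80     0.00    -0.20    -0.05]
  [  -0.20     0.90    -0.20    -0.35]
  [   0.00    -0.30     0.95     0.00]
  [  -0.25    -0.20    -0.45     0.70]
Compute the cofactors C_ij = (−1)^(i+j)·(3×3 minor ij) of I−A; the adjugate is their transpose:
adj(I−A) = Cᵀ =
  [ 0.442750   0.058250   0.134250   0.060750]
  [ 0.216125   0.520125   0.285500   0.275500]
  [ 0.068250   0.164250   0.434750   0.087000]
  [ 0.263750   0.275000   0.409000   0.624000]
det(I−A) = Σ_j (I−A)_1j·C_1j = (0.80)(0.442750) + (0.00)(0.216125) + (-0.20)(0.068250) + (-0.05)(0.263750) = 0.3273625
(I − A)⁻¹ = adj(I−A) / det(I−A) ≈
  [   1.3525     0.1779     0.4101     0.1856]
  [   0.6602     1.5888     0.8721     0.8416]
  [   0.2085     0.5017     1.3280     0.2658]
  [   0.8057     0.8400     1.2494     1.9061]
Δx = (I − A)⁻¹ Δd with Δd having +40 in the Petroleum component and 0 elsewhere.
So Δx_S = L_SP · (+40), where L_SP = adj(I−A)_SP / det(I−A) = 0.087000 / 0.3273625.
Δx_S = 0.087000 × (+40) / 0.3273625 = 3.48 / 0.3273625 ≈ 10.63.

Δx_S = 10.63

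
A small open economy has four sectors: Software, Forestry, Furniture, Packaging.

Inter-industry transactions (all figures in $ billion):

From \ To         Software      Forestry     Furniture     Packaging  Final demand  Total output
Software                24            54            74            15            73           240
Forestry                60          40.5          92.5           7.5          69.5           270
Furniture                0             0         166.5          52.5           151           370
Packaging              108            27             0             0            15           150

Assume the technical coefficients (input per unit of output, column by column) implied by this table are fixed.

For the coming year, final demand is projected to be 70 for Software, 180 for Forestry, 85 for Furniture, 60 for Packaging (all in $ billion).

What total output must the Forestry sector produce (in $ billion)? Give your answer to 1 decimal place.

x_2 = 382.8

Technical coefficients a_ij = z_ij / X_j:
  a_11 = 24/240 = 0.10, a_21 = 60/240 = 0.25, a_31 = 0/240 = 0.00, a_41 = 108/240 = 0.45
  a_12 = 54/270 = 0.20, a_22 = 40.5/270 = 0.15, a_32 = 0/270 = 0.00, a_42 = 27/270 = 0.10
  a_13 = 74/370 = 0.20, a_23 = 92.5/370 = 0.25, a_33 = 166.5/370 = 0.45, a_43 = 0/370 = 0.00
  a_14 = 15/150 = 0.10, a_24 = 7.5/150 = 0.05, a_34 = 52.5/150 = 0.35, a_44 = 0/150 = 0.00
I − A =
  [   0.90    -0.20    -0.20    -0.10]
  [  -0.25     0.85    -0.25    -0.05]
  [   0.00     0.00     0.55    -0.35]
  [  -0.45    -0.10     0.00     1.00]
Compute the cofactors C_ij = (−1)^(i+j)·(3×3 minor ij) of I−A; the adjugate is their transpose:
adj(I−A) = Cᵀ =
  [ 0.456000   0.122500   0.221500   0.129250]
  [ 0.189250   0.438750   0.268250   0.134750]
  [ 0.142625   0.063000   0.665250   0.250250]
  [ 0.224125   0.099000   0.126500   0.393250]
det(I−A) = Σ_j (I−A)_1j·C_1j = (0.90)(0.456000) + (-0.20)(0.189250) + (-0.20)(0.142625) + (-0.10)(0.224125) = 0.3216125
(I − A)⁻¹ = adj(I−A) / det(I−A) ≈
  [   1.4179     0.3809     0.6887     0.4019]
  [   0.5884     1.3642     0.8341     0.4190]
  [   0.4435     0.1959     2.0685     0.7781]
  [   0.6969     0.3078     0.3933     1.2227]
x = (I − A)⁻¹ d = adj(I−A)·d / det(I−A), with det(I−A) = 0.3216125:
  x_1 = (0.456000·70 + 0.122500·180 + 0.221500·85 + 0.129250·60) / 0.3216125 = 80.5525 / 0.3216125 ≈ 250.5
  x_2 = (0.189250·70 + 0.438750·180 + 0.268250·85 + 0.134750·60) / 0.3216125 = 123.10875 / 0.3216125 ≈ 382.8
  x_3 = (0.142625·70 + 0.063000·180 + 0.665250·85 + 0.250250·60) / 0.3216125 = 92.885 / 0.3216125 ≈ 288.8
  x_4 = (0.224125·70 + 0.099000·180 + 0.126500·85 + 0.393250·60) / 0.3216125 = 67.85625 / 0.3216125 ≈ 211.0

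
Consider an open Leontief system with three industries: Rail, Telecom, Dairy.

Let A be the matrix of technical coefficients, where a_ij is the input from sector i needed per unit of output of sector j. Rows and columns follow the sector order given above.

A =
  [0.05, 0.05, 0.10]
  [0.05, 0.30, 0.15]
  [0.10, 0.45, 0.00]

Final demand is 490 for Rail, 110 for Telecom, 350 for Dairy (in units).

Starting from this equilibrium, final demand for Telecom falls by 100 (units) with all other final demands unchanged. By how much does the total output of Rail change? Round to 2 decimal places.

Δx_R = -16.15

I − A =
  [   0.95    -0.05    -0.10]
  [  -0.05     0.70    -0.15]
  [  -0.10    -0.45     1.00]
Cofactors of I−A, C_ij = (−1)^(i+j)·(minor ij) (rows/columns in the sector order above):
  C_11 = (0.70)(1.00) − (-0.15)(-0.45) = 0.6325
  C_12 = −[(-0.05)(1.00) − (-0.15)(-0.10)] = 0.0650
  C_13 = (-0.05)(-0.45) − (0.70)(-0.10) = 0.0925
  C_21 = −[(-0.05)(1.00) − (-0.10)(-0.45)] = 0.0950
  C_22 = (0.95)(1.00) − (-0.10)(-0.10) = 0.9400
  C_23 = −[(0.95)(-0.45) − (-0.05)(-0.10)] = 0.4325
  C_31 = (-0.05)(-0.15) − (-0.10)(0.70) = 0.0775
  C_32 = −[(0.95)(-0.15) − (-0.10)(-0.05)] = 0.1475
  C_33 = (0.95)(0.70) − (-0.05)(-0.05) = 0.6625
det(I−A) = Σ_j (I−A)_1j·C_1j = (0.95)(0.6325) + (-0.05)(0.0650) + (-0.10)(0.0925) = 0.588375
adj(I−A) = Cᵀ =
  [ 0.6325   0.0950   0.0775]
  [ 0.0650   0.9400   0.1475]
  [ 0.0925   0.4325   0.6625]
(I − A)⁻¹ = adj(I−A) / det(I−A) ≈
  [   1.0750     0.1615     0.1317]
  [   0.1105     1.5976     0.2507]
  [   0.1572     0.7351     1.1260]
Δx = (I − A)⁻¹ Δd with Δd having -100 in the Telecom component and 0 elsewhere.
So Δx_R = L_RT · (-100), where L_RT = adj(I−A)_RT / det(I−A) = 0.0950 / 0.588375.
Δx_R = 0.0950 × (-100) / 0.588375 = -9.50 / 0.588375 ≈ -16.15.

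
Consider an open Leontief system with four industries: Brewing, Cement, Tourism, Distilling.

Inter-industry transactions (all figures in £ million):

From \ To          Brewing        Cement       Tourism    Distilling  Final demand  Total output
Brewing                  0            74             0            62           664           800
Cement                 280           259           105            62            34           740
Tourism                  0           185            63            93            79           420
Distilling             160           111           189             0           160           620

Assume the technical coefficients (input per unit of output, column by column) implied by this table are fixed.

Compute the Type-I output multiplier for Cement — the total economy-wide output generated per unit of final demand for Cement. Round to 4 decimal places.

m_2 = 3.7867

Technical coefficients a_ij = z_ij / X_j:
  a_11 = 0/800 = 0.00, a_21 = 280/800 = 0.35, a_31 = 0/800 = 0.00, a_41 = 160/800 = 0.20
  a_12 = 74/740 = 0.10, a_22 = 259/740 = 0.35, a_32 = 185/740 = 0.25, a_42 = 111/740 = 0.15
  a_13 = 0/420 = 0.00, a_23 = 105/420 = 0.25, a_33 = 63/420 = 0.15, a_43 = 189/420 = 0.45
  a_14 = 62/620 = 0.10, a_24 = 62/620 = 0.10, a_34 = 93/620 = 0.15, a_44 = 0/620 = 0.00
I − A =
  [   1.00    -0.10     0.00    -0.10]
  [  -0.35     0.65    -0.25    -0.10]
  [   0.00    -0.25     0.85    -0.15]
  [  -0.20    -0.15    -0.45     1.00]
Compute the cofactors C_ij = (−1)^(i+j)·(3×3 minor ij) of I−A; the adjugate is their transpose:
adj(I−A) = Cᵀ =
  [ 0.416500   0.102250   0.062500   0.061250]
  [ 0.298375   0.765500   0.305750   0.152250]
  [ 0.119875   0.270500   0.579750   0.126000]
  [ 0.182000   0.257000   0.319250   0.460250]
det(I−A) = Σ_j (I−A)_1j·C_1j = (1.00)(0.416500) + (-0.10)(0.298375) + (0.00)(0.119875) + (-0.10)(0.182000) = 0.3684625
(I − A)⁻¹ = adj(I−A) / det(I−A) ≈
  [   1.13037     0.27750     0.16962     0.16623]
  [   0.80978     2.07755     0.82980     0.41320]
  [   0.32534     0.73413     1.57343     0.34196]
  [   0.49394     0.69749     0.86644     1.24911]
The output multiplier for sector j is the column-j sum of the Leontief inverse (I − A)⁻¹ = adj(I−A) / det(I−A).
Column 2 of adj(I−A): (0.102250, 0.765500, 0.270500, 0.257000); det(I−A) = 0.3684625.
m_2 = (0.102250 + 0.765500 + 0.270500 + 0.257000) / 0.3684625 = 1.39525 / 0.3684625 ≈ 3.7867.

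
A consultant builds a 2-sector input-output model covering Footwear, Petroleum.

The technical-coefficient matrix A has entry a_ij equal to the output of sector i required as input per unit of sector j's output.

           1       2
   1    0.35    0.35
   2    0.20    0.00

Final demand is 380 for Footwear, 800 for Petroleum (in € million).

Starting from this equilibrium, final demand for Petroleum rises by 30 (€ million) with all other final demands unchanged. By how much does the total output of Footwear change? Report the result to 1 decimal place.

I − A =
  [   0.65    -0.35]
  [  -0.20     1.00]
det(I−A) = (0.65)(1.00) − (-0.35)(-0.20) = 0.5800
adj(I−A) = [[1.00, 0.35], [0.20, 0.65]]
(I − A)⁻¹ = adj(I−A) / det(I−A) ≈
  [   1.7241     0.6034]
  [   0.3448     1.1207]
Δx = (I − A)⁻¹ Δd with Δd having +30 in the Petroleum component and 0 elsewhere.
So Δx_1 = L_12 · (+30), where L_12 = adj(I−A)_12 / det(I−A) = 0.35 / 0.5800.
Δx_1 = 0.35 × (+30) / 0.5800 = 10.50 / 0.5800 ≈ 18.1.

Δx_1 = 18.1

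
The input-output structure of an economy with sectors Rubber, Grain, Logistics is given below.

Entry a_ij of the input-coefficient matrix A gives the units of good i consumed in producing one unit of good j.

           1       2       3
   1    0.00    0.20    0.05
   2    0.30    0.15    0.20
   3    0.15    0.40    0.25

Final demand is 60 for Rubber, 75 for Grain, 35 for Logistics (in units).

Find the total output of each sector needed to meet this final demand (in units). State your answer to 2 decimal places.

x_1 = 99.34, x_2 = 158.89, x_3 = 151.28

I − A =
  [   1.00    -0.20    -0.05]
  [  -0.30     0.85    -0.20]
  [  -0.15    -0.40     0.75]
Cofactors of I−A, C_ij = (−1)^(i+j)·(minor ij) (rows/columns in the sector order above):
  C_11 = (0.85)(0.75) − (-0.20)(-0.40) = 0.5575
  C_12 = −[(-0.30)(0.75) − (-0.20)(-0.15)] = 0.2550
  C_13 = (-0.30)(-0.40) − (0.85)(-0.15) = 0.2475
  C_21 = −[(-0.20)(0.75) − (-0.05)(-0.40)] = 0.1700
  C_22 = (1.00)(0.75) − (-0.05)(-0.15) = 0.7425
  C_23 = −[(1.00)(-0.40) − (-0.20)(-0.15)] = 0.4300
  C_31 = (-0.20)(-0.20) − (-0.05)(0.85) = 0.0825
  C_32 = −[(1.00)(-0.20) − (-0.05)(-0.30)] = 0.2150
  C_33 = (1.00)(0.85) − (-0.20)(-0.30) = 0.7900
det(I−A) = Σ_j (I−A)_1j·C_1j = (1.00)(0.5575) + (-0.20)(0.2550) + (-0.05)(0.2475) = 0.494125
adj(I−A) = Cᵀ =
  [ 0.5575   0.1700   0.0825]
  [ 0.2550   0.7425   0.2150]
  [ 0.2475   0.4300   0.7900]
(I − A)⁻¹ = adj(I−A) / det(I−A) ≈
  [   1.1283     0.3440     0.1670]
  [   0.5161     1.5027     0.4351]
  [   0.5009     0.8702     1.5988]
x = (I − A)⁻¹ d = adj(I−A)·d / det(I−A), with det(I−A) = 0.494125:
  x_1 = (0.5575·60 + 0.1700·75 + 0.0825·35) / 0.494125 = 49.0875 / 0.494125 ≈ 99.34
  x_2 = (0.2550·60 + 0.7425·75 + 0.2150·35) / 0.494125 = 78.5125 / 0.494125 ≈ 158.89
  x_3 = (0.2475·60 + 0.4300·75 + 0.7900·35) / 0.494125 = 74.75 / 0.494125 ≈ 151.28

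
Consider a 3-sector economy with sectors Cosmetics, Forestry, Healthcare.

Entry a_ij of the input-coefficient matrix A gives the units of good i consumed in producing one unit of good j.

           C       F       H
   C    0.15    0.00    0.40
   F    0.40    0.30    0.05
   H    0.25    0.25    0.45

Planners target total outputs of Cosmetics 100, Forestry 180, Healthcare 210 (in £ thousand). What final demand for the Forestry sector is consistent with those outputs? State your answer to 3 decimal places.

I − A =
  [   0.85     0.00    -0.40]
  [  -0.40     0.70    -0.05]
  [  -0.25    -0.25     0.55]
d = (I − A) x:
  d_C = (+0.85)·100 + (+0.00)·180 + (-0.40)·210 = 1.000
  d_F = (-0.40)·100 + (+0.70)·180 + (-0.05)·210 = 75.500
  d_H = (-0.25)·100 + (-0.25)·180 + (+0.55)·210 = 45.500

d_F = 75.500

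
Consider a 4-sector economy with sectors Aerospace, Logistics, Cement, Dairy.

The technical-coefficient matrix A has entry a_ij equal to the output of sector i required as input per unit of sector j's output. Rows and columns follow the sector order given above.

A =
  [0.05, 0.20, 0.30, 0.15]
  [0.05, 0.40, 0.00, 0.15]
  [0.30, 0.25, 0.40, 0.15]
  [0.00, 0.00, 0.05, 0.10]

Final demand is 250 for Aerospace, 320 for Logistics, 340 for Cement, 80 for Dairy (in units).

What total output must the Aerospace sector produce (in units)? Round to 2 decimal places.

I − A =
  [   0.95    -0.20    -0.30    -0.15]
  [  -0.05     0.60     0.00    -0.15]
  [  -0.30    -0.25     0.60    -0.15]
  [   0.00     0.00    -0.05     0.90]
Compute the cofactors C_ij = (−1)^(i+j)·(3×3 minor ij) of I−A; the adjugate is their transpose:
adj(I−A) = Cᵀ =
  [ 0.317625   0.175875   0.168000   0.110250]
  [ 0.028875   0.422625   0.021000   0.078750]
  [ 0.173250   0.267750   0.504000   0.157500]
  [ 0.009625   0.014875   0.028000   0.278250]
det(I−A) = Σ_j (I−A)_1j·C_1j = (0.95)(0.317625) + (-0.20)(0.028875) + (-0.30)(0.173250) + (-0.15)(0.009625) = 0.24255
(I − A)⁻¹ = adj(I−A) / det(I−A) ≈
  [   1.3095     0.7251     0.6926     0.4545]
  [   0.1190     1.7424     0.0866     0.3247]
  [   0.7143     1.1039     2.0779     0.6494]
  [   0.0397     0.0613     0.1154     1.1472]
x = (I − A)⁻¹ d = adj(I−A)·d / det(I−A), with det(I−A) = 0.24255:
  x_A = (0.317625·250 + 0.175875·320 + 0.168000·340 + 0.110250·80) / 0.24255 = 201.62625 / 0.24255 ≈ 831.28
  x_L = (0.028875·250 + 0.422625·320 + 0.021000·340 + 0.078750·80) / 0.24255 = 155.89875 / 0.24255 ≈ 642.75
  x_C = (0.173250·250 + 0.267750·320 + 0.504000·340 + 0.157500·80) / 0.24255 = 312.9525 / 0.24255 ≈ 1290.26
  x_D = (0.009625·250 + 0.014875·320 + 0.028000·340 + 0.278250·80) / 0.24255 = 38.94625 / 0.24255 ≈ 160.57

x_A = 831.28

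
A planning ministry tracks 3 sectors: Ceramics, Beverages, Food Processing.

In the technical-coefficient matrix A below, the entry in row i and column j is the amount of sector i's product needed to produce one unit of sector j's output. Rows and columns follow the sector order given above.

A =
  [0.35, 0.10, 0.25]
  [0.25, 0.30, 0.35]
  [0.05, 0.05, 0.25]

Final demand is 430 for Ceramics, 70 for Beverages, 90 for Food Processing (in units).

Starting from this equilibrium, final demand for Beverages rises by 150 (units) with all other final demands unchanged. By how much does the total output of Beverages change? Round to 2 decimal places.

Δx_2 = 239.50

I − A =
  [   0.65    -0.10    -0.25]
  [  -0.25     0.70    -0.35]
  [  -0.05    -0.05     0.75]
Cofactors of I−A, C_ij = (−1)^(i+j)·(minor ij) (rows/columns in the sector order above):
  C_11 = (0.70)(0.75) − (-0.35)(-0.05) = 0.5075
  C_12 = −[(-0.25)(0.75) − (-0.35)(-0.05)] = 0.2050
  C_13 = (-0.25)(-0.05) − (0.70)(-0.05) = 0.0475
  C_21 = −[(-0.10)(0.75) − (-0.25)(-0.05)] = 0.0875
  C_22 = (0.65)(0.75) − (-0.25)(-0.05) = 0.4750
  C_23 = −[(0.65)(-0.05) − (-0.10)(-0.05)] = 0.0375
  C_31 = (-0.10)(-0.35) − (-0.25)(0.70) = 0.2100
  C_32 = −[(0.65)(-0.35) − (-0.25)(-0.25)] = 0.2900
  C_33 = (0.65)(0.70) − (-0.10)(-0.25) = 0.4300
det(I−A) = Σ_j (I−A)_1j·C_1j = (0.65)(0.5075) + (-0.10)(0.2050) + (-0.25)(0.0475) = 0.2975
adj(I−A) = Cᵀ =
  [ 0.5075   0.0875   0.2100]
  [ 0.2050   0.4750   0.2900]
  [ 0.0475   0.0375   0.4300]
(I − A)⁻¹ = adj(I−A) / det(I−A) ≈
  [   1.7059     0.2941     0.7059]
  [   0.6891     1.5966     0.9748]
  [   0.1597     0.1261     1.4454]
Δx = (I − A)⁻¹ Δd with Δd having +150 in the Beverages component and 0 elsewhere.
So Δx_2 = L_22 · (+150), where L_22 = adj(I−A)_22 / det(I−A) = 0.4750 / 0.2975.
Δx_2 = 0.4750 × (+150) / 0.2975 = 71.25 / 0.2975 ≈ 239.50.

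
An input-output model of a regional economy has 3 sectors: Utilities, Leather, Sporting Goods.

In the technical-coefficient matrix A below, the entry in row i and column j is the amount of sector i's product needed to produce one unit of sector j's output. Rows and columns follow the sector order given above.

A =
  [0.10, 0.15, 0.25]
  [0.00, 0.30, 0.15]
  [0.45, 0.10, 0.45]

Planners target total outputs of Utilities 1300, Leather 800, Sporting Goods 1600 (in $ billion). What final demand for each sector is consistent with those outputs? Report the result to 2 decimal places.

d_1 = 650.00, d_2 = 320.00, d_3 = 215.00

I − A =
  [   0.90    -0.15    -0.25]
  [   0.00     0.70    -0.15]
  [  -0.45    -0.10     0.55]
d = (I − A) x:
  d_1 = (+0.90)·1300 + (-0.15)·800 + (-0.25)·1600 = 650.00
  d_2 = (+0.00)·1300 + (+0.70)·800 + (-0.15)·1600 = 320.00
  d_3 = (-0.45)·1300 + (-0.10)·800 + (+0.55)·1600 = 215.00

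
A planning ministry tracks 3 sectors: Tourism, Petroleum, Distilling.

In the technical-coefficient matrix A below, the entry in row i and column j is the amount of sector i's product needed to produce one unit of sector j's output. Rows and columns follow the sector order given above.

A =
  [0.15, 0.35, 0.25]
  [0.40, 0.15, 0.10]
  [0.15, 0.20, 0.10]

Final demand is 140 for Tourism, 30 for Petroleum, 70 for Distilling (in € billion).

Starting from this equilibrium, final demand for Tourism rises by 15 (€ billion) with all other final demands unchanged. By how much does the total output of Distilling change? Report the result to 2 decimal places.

Δx_D = 6.91

I − A =
  [   0.85    -0.35    -0.25]
  [  -0.40     0.85    -0.10]
  [  -0.15    -0.20     0.90]
Cofactors of I−A, C_ij = (−1)^(i+j)·(minor ij) (rows/columns in the sector order above):
  C_11 = (0.85)(0.90) − (-0.10)(-0.20) = 0.7450
  C_12 = −[(-0.40)(0.90) − (-0.10)(-0.15)] = 0.3750
  C_13 = (-0.40)(-0.20) − (0.85)(-0.15) = 0.2075
  C_21 = −[(-0.35)(0.90) − (-0.25)(-0.20)] = 0.3650
  C_22 = (0.85)(0.90) − (-0.25)(-0.15) = 0.7275
  C_23 = −[(0.85)(-0.20) − (-0.35)(-0.15)] = 0.2225
  C_31 = (-0.35)(-0.10) − (-0.25)(0.85) = 0.2475
  C_32 = −[(0.85)(-0.10) − (-0.25)(-0.40)] = 0.1850
  C_33 = (0.85)(0.85) − (-0.35)(-0.40) = 0.5825
det(I−A) = Σ_j (I−A)_1j·C_1j = (0.85)(0.7450) + (-0.35)(0.3750) + (-0.25)(0.2075) = 0.450125
adj(I−A) = Cᵀ =
  [ 0.7450   0.3650   0.2475]
  [ 0.3750   0.7275   0.1850]
  [ 0.2075   0.2225   0.5825]
(I − A)⁻¹ = adj(I−A) / det(I−A) ≈
  [   1.6551     0.8109     0.5498]
  [   0.8331     1.6162     0.4110]
  [   0.4610     0.4943     1.2941]
Δx = (I − A)⁻¹ Δd with Δd having +15 in the Tourism component and 0 elsewhere.
So Δx_D = L_DT · (+15), where L_DT = adj(I−A)_DT / det(I−A) = 0.2075 / 0.450125.
Δx_D = 0.2075 × (+15) / 0.450125 = 3.1125 / 0.450125 ≈ 6.91.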